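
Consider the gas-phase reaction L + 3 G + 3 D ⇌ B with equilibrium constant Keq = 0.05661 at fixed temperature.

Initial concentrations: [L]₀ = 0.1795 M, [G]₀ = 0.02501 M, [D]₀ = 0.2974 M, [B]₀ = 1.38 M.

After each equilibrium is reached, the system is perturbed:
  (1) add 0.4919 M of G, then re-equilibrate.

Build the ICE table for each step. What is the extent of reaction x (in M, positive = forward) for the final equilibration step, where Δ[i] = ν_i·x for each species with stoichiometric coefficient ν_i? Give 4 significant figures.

Q₀ = 1.8683e+07 vs Keq = 0.05661 ⇒ Q>K, reverse
Step 1:
                   L          G          D          B
  Initial     0.1795    0.02501     0.2974       1.38
  Change      0.5078      1.523      1.523    -0.5078
  Equil       0.6873      1.548      1.821     0.8722
  solve Keq expr → x = -0.5078; check Q = 0.05661
Then add 0.4919 M of G.
Step 2:
                   L          G          D          B
  Initial     0.6873       2.04      1.821     0.8722
  Change    -0.06616    -0.1985    -0.1985    0.06616
  Equil       0.6212      1.842      1.622     0.9383
  solve Keq expr → x = 0.06616; check Q = 0.05661

x = 0.06616 M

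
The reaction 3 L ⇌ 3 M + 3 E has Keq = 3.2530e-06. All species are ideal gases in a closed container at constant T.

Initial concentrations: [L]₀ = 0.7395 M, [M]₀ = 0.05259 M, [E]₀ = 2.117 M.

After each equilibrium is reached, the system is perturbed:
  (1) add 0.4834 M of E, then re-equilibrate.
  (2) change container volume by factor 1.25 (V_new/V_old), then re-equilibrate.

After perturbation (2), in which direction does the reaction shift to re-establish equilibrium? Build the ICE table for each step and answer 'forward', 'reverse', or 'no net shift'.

Q₀ = 0.003412 vs Keq = 3.2530e-06 ⇒ Q>K, reverse
Step 1:
                    L           M           E
  Initial      0.7395     0.05259       2.117
  Change      0.04696    -0.04696    -0.04696
  Equil        0.7865    0.005629        2.07
  solve Keq expr → x = -0.01565; check Q = 3.2530e-06
Then add 0.4834 M of E.
Step 2:
                    L           M           E
  Initial      0.7865    0.005629       2.553
  Change     0.001058   -0.001058   -0.001058
  Equil        0.7875    0.004572       2.552
  solve Keq expr → x = -3.5256e-04; check Q = 3.2530e-06
Then change container volume by factor 1.25 (V_new/V_old).
Step 3:
                    L           M           E
  Initial        0.63    0.003657       2.042
  Change  -9.0574e-04  9.0574e-04  9.0574e-04
  Equil        0.6291    0.004563       2.043
  solve Keq expr → x = 3.0191e-04; check Q = 3.2530e-06

Direction: forward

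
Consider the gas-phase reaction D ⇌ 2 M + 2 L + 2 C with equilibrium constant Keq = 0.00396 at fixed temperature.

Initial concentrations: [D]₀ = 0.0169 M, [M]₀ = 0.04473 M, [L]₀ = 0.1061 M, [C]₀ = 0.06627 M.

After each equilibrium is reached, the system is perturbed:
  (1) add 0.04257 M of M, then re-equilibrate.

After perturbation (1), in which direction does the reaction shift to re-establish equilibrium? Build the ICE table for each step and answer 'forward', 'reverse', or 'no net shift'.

Q₀ = 5.8530e-06 vs Keq = 0.00396 ⇒ Q<K, forward
Step 1:
                   D          M          L          C
  I           0.0169    0.04473     0.1061    0.06627
  C         -0.01661    0.03321    0.03321    0.03321
  E       2.9463e-04    0.07794     0.1393    0.09948
  solve Keq expr → x = 0.01661; check Q = 0.00396
Then add 0.04257 M of M.
Step 2:
                   D          M          L          C
  I       2.9463e-04     0.1205     0.1393    0.09948
  C       3.8266e-04 -7.6532e-04 -7.6532e-04 -7.6532e-04
  E       6.7729e-04     0.1197     0.1385    0.09872
  solve Keq expr → x = -3.8266e-04; check Q = 0.00396

Direction: reverse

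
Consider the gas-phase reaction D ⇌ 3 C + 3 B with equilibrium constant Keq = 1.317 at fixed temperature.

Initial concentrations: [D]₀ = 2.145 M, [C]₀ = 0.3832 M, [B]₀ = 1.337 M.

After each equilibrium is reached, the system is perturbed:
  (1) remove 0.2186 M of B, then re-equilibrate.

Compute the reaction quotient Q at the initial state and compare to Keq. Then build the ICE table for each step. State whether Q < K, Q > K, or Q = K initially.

Q₀ = 0.0627; Q < K (proceeds forward)

Q₀ = 0.0627 vs Keq = 1.317 ⇒ Q<K, forward
Step 1:
                    D           C           B
  init          2.145      0.3832       1.337
  Δ           -0.1363      0.4089      0.4089
  eq            2.009      0.7921       1.746
  solve Keq expr → x = 0.1363; check Q = 1.317
Then remove 0.2186 M of B.
Step 2:
                    D           C           B
  init          2.009      0.7921       1.527
  Δ           -0.0234     0.07021     0.07021
  eq            1.985      0.8623       1.598
  solve Keq expr → x = 0.0234; check Q = 1.317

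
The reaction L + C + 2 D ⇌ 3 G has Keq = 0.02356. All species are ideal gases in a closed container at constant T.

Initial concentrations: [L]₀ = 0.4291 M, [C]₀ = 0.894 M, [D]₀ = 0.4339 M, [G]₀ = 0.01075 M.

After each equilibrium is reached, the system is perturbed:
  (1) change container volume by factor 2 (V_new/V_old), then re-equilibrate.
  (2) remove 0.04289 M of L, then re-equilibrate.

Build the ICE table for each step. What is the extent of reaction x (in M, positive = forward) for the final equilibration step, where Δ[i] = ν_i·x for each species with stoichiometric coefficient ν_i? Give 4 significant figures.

Q₀ = 1.7201e-05 vs Keq = 0.02356 ⇒ Q<K, forward
Step 1:
                  L         C         D         G
  I          0.4291     0.894    0.4339   0.01075
  C        -0.03102  -0.03102  -0.06205   0.09307
  E          0.3981     0.863    0.3719    0.1038
  solve Keq expr → x = 0.03102; check Q = 0.02356
Then change container volume by factor 2 (V_new/V_old).
Step 2:
                  L         C         D         G
  I           0.199    0.4315    0.1859   0.05191
  C        0.003153  0.003153  0.006306 -0.009459
  E          0.2022    0.4346    0.1922   0.04245
  solve Keq expr → x = -0.003153; check Q = 0.02356
Then remove 0.04289 M of L.
Step 3:
                  L         C         D         G
  I          0.1593    0.4346    0.1922   0.04245
  C       9.5834e-04 9.5834e-04  0.001917 -0.002875
  E          0.1603    0.4356    0.1941   0.03958
  solve Keq expr → x = -9.5834e-04; check Q = 0.02356

x = -9.5834e-04 M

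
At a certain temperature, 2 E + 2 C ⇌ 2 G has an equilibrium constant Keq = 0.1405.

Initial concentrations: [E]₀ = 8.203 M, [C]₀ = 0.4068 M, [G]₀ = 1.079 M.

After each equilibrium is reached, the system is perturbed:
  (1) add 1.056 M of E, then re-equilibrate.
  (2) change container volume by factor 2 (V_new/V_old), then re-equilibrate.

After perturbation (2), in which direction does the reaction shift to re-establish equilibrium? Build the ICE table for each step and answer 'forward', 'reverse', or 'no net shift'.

Q₀ = 0.1046 vs Keq = 0.1405 ⇒ Q<K, forward
Step 1:
                   E          C          G
  I            8.203     0.4068      1.079
  C         -0.04079   -0.04079    0.04079
  E            8.162      0.366       1.12
  solve Keq expr → x = 0.0204; check Q = 0.1405
Then add 1.056 M of E.
Step 2:
                   E          C          G
  I            9.218      0.366       1.12
  C         -0.03163   -0.03163    0.03163
  E            9.187     0.3344      1.151
  solve Keq expr → x = 0.01581; check Q = 0.1405
Then change container volume by factor 2 (V_new/V_old).
Step 3:
                   E          C          G
  I            4.593     0.1672     0.5757
  C            0.102      0.102     -0.102
  E            4.695     0.2692     0.4737
  solve Keq expr → x = -0.05099; check Q = 0.1405

Direction: reverse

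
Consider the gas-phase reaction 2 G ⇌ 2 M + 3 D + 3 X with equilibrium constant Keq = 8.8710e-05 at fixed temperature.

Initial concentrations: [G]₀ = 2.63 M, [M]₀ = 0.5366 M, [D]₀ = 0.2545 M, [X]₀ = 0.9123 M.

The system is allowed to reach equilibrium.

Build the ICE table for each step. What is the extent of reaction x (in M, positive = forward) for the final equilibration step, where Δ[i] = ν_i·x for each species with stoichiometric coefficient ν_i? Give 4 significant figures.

x = -0.02822 M

Q₀ = 5.2103e-04 vs Keq = 8.8710e-05 ⇒ Q>K, reverse
Step 1:
                   G          M          D          X
  Initial       2.63     0.5366     0.2545     0.9123
  Change     0.05645   -0.05645   -0.08467   -0.08467
  Equil        2.686     0.4802     0.1698     0.8276
  solve Keq expr → x = -0.02822; check Q = 8.8710e-05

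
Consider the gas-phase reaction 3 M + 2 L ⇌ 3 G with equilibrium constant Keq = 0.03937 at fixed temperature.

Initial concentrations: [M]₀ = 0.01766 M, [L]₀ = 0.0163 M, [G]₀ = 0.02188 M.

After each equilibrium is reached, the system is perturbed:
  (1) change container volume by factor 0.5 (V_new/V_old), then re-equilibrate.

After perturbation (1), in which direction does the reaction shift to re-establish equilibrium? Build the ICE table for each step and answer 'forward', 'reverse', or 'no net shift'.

Q₀ = 7158 vs Keq = 0.03937 ⇒ Q>K, reverse
Step 1:
                   M          L          G
  init       0.01766     0.0163    0.02188
  Δ          0.02062    0.01375   -0.02062
  eq         0.03828    0.03005   0.001259
  solve Keq expr → x = -0.006874; check Q = 0.03937
Then change container volume by factor 0.5 (V_new/V_old).
Step 2:
                   M          L          G
  init       0.07656     0.0601   0.002517
  Δ        -0.001368 -9.1169e-04   0.001368
  eq          0.0752    0.05918   0.003885
  solve Keq expr → x = 4.5584e-04; check Q = 0.03937

Direction: forward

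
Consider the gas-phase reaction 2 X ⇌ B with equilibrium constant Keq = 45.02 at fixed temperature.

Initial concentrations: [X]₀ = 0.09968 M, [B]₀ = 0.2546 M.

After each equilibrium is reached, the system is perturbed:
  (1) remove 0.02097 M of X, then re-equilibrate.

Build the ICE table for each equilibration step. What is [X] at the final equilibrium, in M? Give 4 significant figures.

[X]_eq = 0.07544 M

Q₀ = 25.62 vs Keq = 45.02 ⇒ Q<K, forward
Step 1:
                    X           B
  Initial     0.09968      0.2546
  Change     -0.02281     0.01141
  Equil       0.07687       0.266
  solve Keq expr → x = 0.01141; check Q = 45.02
Then remove 0.02097 M of X.
Step 2:
                    X           B
  Initial      0.0559       0.266
  Change      0.01954   -0.009772
  Equil       0.07544      0.2562
  solve Keq expr → x = -0.009772; check Q = 45.02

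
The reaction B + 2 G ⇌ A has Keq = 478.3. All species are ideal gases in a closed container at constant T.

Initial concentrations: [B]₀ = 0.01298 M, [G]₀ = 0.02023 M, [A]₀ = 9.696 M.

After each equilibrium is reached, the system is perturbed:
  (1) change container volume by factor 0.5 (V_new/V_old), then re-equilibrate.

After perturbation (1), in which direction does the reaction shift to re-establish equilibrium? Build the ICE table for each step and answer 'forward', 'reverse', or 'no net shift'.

Q₀ = 1.8253e+06 vs Keq = 478.3 ⇒ Q>K, reverse
Step 1:
                   B          G          A
  I          0.01298    0.02023      9.696
  C           0.1598     0.3195    -0.1598
  E           0.1727     0.3397      9.536
  solve Keq expr → x = -0.1598; check Q = 478.3
Then change container volume by factor 0.5 (V_new/V_old).
Step 2:
                   B          G          A
  I           0.3455     0.6795      19.07
  C          -0.1259    -0.2519     0.1259
  E           0.2195     0.4276       19.2
  solve Keq expr → x = 0.1259; check Q = 478.3

Direction: forward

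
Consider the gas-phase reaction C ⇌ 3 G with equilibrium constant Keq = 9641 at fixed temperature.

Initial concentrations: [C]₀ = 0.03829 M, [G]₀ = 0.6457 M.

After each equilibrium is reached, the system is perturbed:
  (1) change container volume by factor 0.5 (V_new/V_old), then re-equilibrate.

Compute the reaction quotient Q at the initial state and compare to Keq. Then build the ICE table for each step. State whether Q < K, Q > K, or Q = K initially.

Q₀ = 7.031 vs Keq = 9641 ⇒ Q<K, forward
Step 1:
                   C          G
  I          0.03829     0.6457
  C         -0.03824     0.1147
  E       4.5610e-05     0.7604
  solve Keq expr → x = 0.03824; check Q = 9641
Then change container volume by factor 0.5 (V_new/V_old).
Step 2:
                   C          G
  I       9.1220e-05      1.521
  C       2.7307e-04 -8.1921e-04
  E       3.6429e-04       1.52
  solve Keq expr → x = -2.7307e-04; check Q = 9641

Q₀ = 7.031; Q < K (proceeds forward)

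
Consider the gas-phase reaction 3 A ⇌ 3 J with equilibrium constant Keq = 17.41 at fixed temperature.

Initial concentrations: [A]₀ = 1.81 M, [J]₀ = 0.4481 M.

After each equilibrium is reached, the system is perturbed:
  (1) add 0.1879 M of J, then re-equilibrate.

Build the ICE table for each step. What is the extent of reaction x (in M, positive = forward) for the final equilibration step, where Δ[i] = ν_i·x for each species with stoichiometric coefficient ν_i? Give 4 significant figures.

Q₀ = 0.01517 vs Keq = 17.41 ⇒ Q<K, forward
Step 1:
                    A           J
  init           1.81      0.4481
  Δ            -1.181       1.181
  eq           0.6287       1.629
  solve Keq expr → x = 0.3938; check Q = 17.41
Then add 0.1879 M of J.
Step 2:
                    A           J
  init         0.6287       1.817
  Δ           0.05231    -0.05231
  eq            0.681       1.765
  solve Keq expr → x = -0.01744; check Q = 17.41

x = -0.01744 M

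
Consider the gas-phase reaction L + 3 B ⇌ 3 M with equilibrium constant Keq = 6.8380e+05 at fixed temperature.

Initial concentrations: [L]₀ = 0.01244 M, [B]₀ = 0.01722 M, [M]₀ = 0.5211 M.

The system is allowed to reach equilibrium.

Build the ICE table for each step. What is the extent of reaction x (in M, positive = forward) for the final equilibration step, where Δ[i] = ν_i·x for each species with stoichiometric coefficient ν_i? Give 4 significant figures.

Q₀ = 2.2276e+06 vs Keq = 6.8380e+05 ⇒ Q>K, reverse
Step 1:
                   L          B          M
  Initial    0.01244    0.01722     0.5211
  Change    0.002214   0.006643  -0.006643
  Equil      0.01465    0.02386     0.5145
  solve Keq expr → x = -0.002214; check Q = 6.8380e+05

x = -0.002214 M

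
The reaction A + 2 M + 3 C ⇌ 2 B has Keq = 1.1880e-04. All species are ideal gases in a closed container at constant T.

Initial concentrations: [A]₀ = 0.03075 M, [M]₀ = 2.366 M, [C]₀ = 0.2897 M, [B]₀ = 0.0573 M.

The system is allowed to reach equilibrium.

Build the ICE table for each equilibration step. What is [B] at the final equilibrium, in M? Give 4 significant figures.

Q₀ = 0.7845 vs Keq = 1.1880e-04 ⇒ Q>K, reverse
Step 1:
                    A           M           C           B
  init        0.03075       2.366      0.2897      0.0573
  Δ           0.02792     0.05584     0.08376    -0.05584
  eq          0.05867       2.422      0.3735    0.001459
  solve Keq expr → x = -0.02792; check Q = 1.1880e-04

[B]_eq = 0.001459 M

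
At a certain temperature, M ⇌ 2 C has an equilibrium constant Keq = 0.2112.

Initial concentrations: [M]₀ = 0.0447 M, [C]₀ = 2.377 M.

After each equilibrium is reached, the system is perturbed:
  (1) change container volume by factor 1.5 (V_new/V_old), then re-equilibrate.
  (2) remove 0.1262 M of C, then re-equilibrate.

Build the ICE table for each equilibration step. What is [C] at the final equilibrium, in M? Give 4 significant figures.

Q₀ = 126.4 vs Keq = 0.2112 ⇒ Q>K, reverse
Step 1:
                   M          C
  Initial     0.0447      2.377
  Change      0.9584     -1.917
  Equil        1.003     0.4603
  solve Keq expr → x = -0.9584; check Q = 0.2112
Then change container volume by factor 1.5 (V_new/V_old).
Step 2:
                   M          C
  Initial     0.6687     0.3068
  Change    -0.03019    0.06038
  Equil       0.6385     0.3672
  solve Keq expr → x = 0.03019; check Q = 0.2112
Then remove 0.1262 M of C.
Step 3:
                   M          C
  Initial     0.6385      0.241
  Change    -0.05501       0.11
  Equil       0.5835     0.3511
  solve Keq expr → x = 0.05501; check Q = 0.2112

[C]_eq = 0.3511 M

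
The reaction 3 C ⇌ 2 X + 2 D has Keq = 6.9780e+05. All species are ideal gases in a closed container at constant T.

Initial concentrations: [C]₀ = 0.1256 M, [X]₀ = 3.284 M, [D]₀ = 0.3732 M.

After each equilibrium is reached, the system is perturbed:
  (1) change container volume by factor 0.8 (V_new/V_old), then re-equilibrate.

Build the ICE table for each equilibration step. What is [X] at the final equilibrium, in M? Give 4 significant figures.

[X]_eq = 4.196 M

Q₀ = 758.1 vs Keq = 6.9780e+05 ⇒ Q<K, forward
Step 1:
                    C           X           D
  init         0.1256       3.284      0.3732
  Δ           -0.1108     0.07388     0.07388
  eq          0.01478       3.358      0.4471
  solve Keq expr → x = 0.03694; check Q = 6.9780e+05
Then change container volume by factor 0.8 (V_new/V_old).
Step 2:
                    C           X           D
  init        0.01848       4.197      0.5588
  Δ          0.001402 -9.3440e-04 -9.3440e-04
  eq          0.01988       4.196      0.5579
  solve Keq expr → x = -4.6720e-04; check Q = 6.9780e+05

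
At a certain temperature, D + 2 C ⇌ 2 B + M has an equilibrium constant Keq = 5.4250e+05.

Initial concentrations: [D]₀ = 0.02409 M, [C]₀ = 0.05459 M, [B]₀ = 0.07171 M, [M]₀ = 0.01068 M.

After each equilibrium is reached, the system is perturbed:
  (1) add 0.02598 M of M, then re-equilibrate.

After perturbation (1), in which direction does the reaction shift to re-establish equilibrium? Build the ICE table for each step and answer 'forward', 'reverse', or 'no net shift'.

Q₀ = 0.765 vs Keq = 5.4250e+05 ⇒ Q<K, forward
Step 1:
                  D         C         B         M
  Initial   0.02409   0.05459   0.07171   0.01068
  Change   -0.02407  -0.04814   0.04814   0.02407
  Equil   2.2085e-05  0.006454    0.1198   0.03475
  solve Keq expr → x = 0.02407; check Q = 5.4250e+05
Then add 0.02598 M of M.
Step 2:
                  D         C         B         M
  Initial 2.2085e-05  0.006454    0.1198   0.06073
  Change  1.6099e-05 3.2199e-05 -3.2199e-05 -1.6099e-05
  Equil   3.8184e-05  0.006486    0.1198   0.06071
  solve Keq expr → x = -1.6099e-05; check Q = 5.4250e+05

Direction: reverse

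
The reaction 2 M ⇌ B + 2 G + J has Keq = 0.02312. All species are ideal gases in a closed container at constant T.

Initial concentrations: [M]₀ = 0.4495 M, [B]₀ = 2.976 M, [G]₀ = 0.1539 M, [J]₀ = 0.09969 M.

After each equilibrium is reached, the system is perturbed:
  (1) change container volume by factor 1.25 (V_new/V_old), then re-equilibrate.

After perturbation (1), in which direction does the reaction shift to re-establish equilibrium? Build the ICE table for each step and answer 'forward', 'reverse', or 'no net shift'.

Q₀ = 0.03478 vs Keq = 0.02312 ⇒ Q>K, reverse
Step 1:
                  M         B         G         J
  init       0.4495     2.976    0.1539   0.09969
  Δ         0.01732 -0.008662  -0.01732 -0.008662
  eq         0.4668     2.967    0.1366   0.09103
  solve Keq expr → x = -0.008662; check Q = 0.02312
Then change container volume by factor 1.25 (V_new/V_old).
Step 2:
                  M         B         G         J
  init       0.3735     2.374    0.1093   0.07282
  Δ        -0.01521  0.007604   0.01521  0.007604
  eq         0.3583     2.381    0.1245   0.08043
  solve Keq expr → x = 0.007604; check Q = 0.02312

Direction: forward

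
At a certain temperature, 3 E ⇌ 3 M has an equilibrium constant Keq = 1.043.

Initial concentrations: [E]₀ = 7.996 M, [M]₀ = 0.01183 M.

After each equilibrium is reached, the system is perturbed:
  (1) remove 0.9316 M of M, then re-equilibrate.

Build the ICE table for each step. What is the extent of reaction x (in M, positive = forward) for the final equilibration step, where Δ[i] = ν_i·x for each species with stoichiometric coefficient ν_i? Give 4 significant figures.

Q₀ = 3.2384e-09 vs Keq = 1.043 ⇒ Q<K, forward
Step 1:
                  E         M
  Initial     7.996   0.01183
  Change      -4.02      4.02
  Equil       3.976     4.032
  solve Keq expr → x = 1.34; check Q = 1.043
Then remove 0.9316 M of M.
Step 2:
                  E         M
  Initial     3.976       3.1
  Change    -0.4625    0.4625
  Equil       3.513     3.563
  solve Keq expr → x = 0.1542; check Q = 1.043

x = 0.1542 M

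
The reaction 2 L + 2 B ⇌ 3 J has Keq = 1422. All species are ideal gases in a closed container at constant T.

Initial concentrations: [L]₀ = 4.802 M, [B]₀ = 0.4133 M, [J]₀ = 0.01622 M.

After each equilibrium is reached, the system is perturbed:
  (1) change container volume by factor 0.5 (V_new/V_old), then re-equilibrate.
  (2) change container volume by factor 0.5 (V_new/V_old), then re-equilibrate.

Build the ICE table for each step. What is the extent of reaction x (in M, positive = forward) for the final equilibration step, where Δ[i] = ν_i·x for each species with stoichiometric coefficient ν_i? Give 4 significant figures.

x = 0.001253 M

Q₀ = 1.0834e-06 vs Keq = 1422 ⇒ Q<K, forward
Step 1:
                  L         B         J
  Initial     4.802    0.4133   0.01622
  Change    -0.4103   -0.4103    0.6154
  Equil       4.392  0.003031    0.6316
  solve Keq expr → x = 0.2051; check Q = 1422
Then change container volume by factor 0.5 (V_new/V_old).
Step 2:
                  L         B         J
  Initial     8.783  0.006062     1.263
  Change  -0.001761 -0.001761  0.002642
  Equil       8.782  0.004301     1.266
  solve Keq expr → x = 8.8063e-04; check Q = 1422
Then change container volume by factor 0.5 (V_new/V_old).
Step 3:
                  L         B         J
  Initial     17.56  0.008602     2.532
  Change  -0.002505 -0.002505  0.003758
  Equil       17.56  0.006097     2.536
  solve Keq expr → x = 0.001253; check Q = 1422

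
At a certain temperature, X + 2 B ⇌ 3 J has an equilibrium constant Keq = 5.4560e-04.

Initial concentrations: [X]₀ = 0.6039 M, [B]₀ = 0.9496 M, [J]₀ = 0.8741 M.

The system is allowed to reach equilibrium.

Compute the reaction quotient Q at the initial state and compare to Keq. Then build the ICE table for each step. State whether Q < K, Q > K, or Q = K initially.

Q₀ = 1.226; Q > K (proceeds reverse)

Q₀ = 1.226 vs Keq = 5.4560e-04 ⇒ Q>K, reverse
Step 1:
                   X          B          J
  I           0.6039     0.9496     0.8741
  C           0.2579     0.5158    -0.7738
  E           0.8618      1.465     0.1003
  solve Keq expr → x = -0.2579; check Q = 5.4560e-04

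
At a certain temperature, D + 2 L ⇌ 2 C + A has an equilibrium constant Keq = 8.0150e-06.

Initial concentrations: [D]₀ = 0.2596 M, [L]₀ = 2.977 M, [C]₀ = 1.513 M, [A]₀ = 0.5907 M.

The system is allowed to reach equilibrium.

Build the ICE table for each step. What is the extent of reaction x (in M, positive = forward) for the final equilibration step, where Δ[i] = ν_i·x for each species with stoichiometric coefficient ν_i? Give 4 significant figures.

Q₀ = 0.5877 vs Keq = 8.0150e-06 ⇒ Q>K, reverse
Step 1:
                  D         L         C         A
  init       0.2596     2.977     1.513    0.5907
  Δ          0.5896     1.179    -1.179   -0.5896
  eq         0.8492     4.156    0.3337  0.001056
  solve Keq expr → x = -0.5896; check Q = 8.0150e-06

x = -0.5896 M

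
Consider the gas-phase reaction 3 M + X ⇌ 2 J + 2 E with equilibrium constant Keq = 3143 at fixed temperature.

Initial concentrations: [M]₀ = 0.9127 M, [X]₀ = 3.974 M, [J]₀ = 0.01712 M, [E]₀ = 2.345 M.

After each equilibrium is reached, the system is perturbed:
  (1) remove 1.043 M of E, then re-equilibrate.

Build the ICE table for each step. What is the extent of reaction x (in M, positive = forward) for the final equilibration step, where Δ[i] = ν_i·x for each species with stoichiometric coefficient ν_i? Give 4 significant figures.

x = 0.005121 M

Q₀ = 5.3343e-04 vs Keq = 3143 ⇒ Q<K, forward
Step 1:
                   M          X          J          E
  init        0.9127      3.974    0.01712      2.345
  Δ          -0.8498    -0.2833     0.5665     0.5665
  eq         0.06291      3.691     0.5836      2.912
  solve Keq expr → x = 0.2833; check Q = 3143
Then remove 1.043 M of E.
Step 2:
                   M          X          J          E
  init       0.06291      3.691     0.5836      1.869
  Δ         -0.01536  -0.005121    0.01024    0.01024
  eq         0.04754      3.686     0.5939      1.879
  solve Keq expr → x = 0.005121; check Q = 3143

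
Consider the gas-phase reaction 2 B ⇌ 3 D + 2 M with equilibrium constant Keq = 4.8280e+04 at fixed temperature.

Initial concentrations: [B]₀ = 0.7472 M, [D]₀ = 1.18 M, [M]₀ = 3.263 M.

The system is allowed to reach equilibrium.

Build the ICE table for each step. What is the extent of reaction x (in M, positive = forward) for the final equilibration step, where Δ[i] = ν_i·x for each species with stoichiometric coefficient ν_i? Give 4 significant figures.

Q₀ = 31.33 vs Keq = 4.8280e+04 ⇒ Q<K, forward
Step 1:
                  B         D         M
  Initial    0.7472      1.18     3.263
  Change     -0.688     1.032     0.688
  Equil     0.05916     2.212     3.951
  solve Keq expr → x = 0.344; check Q = 4.8280e+04

x = 0.344 M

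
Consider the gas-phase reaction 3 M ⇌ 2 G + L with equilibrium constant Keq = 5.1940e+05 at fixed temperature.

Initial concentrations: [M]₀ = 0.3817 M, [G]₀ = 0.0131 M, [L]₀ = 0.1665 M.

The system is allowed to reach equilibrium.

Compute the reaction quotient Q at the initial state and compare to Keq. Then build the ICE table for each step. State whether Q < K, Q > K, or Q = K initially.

Q₀ = 5.1380e-04 vs Keq = 5.1940e+05 ⇒ Q<K, forward
Step 1:
                    M           G           L
  Initial      0.3817      0.0131      0.1665
  Change      -0.3783      0.2522      0.1261
  Equil       0.00341      0.2653      0.2926
  solve Keq expr → x = 0.1261; check Q = 5.1940e+05

Q₀ = 5.1380e-04; Q < K (proceeds forward)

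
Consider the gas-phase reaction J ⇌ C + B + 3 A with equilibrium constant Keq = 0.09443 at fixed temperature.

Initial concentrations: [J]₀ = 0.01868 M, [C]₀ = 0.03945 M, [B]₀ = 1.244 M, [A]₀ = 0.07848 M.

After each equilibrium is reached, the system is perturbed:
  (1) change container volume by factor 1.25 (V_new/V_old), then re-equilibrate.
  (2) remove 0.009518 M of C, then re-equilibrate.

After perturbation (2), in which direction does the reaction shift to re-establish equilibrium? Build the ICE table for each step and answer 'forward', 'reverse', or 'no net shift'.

Direction: forward

Q₀ = 0.00127 vs Keq = 0.09443 ⇒ Q<K, forward
Step 1:
                    J           C           B           A
  Initial     0.01868     0.03945       1.244     0.07848
  Change     -0.01704     0.01704     0.01704     0.05111
  Equil      0.001642     0.05649       1.261      0.1296
  solve Keq expr → x = 0.01704; check Q = 0.09443
Then change container volume by factor 1.25 (V_new/V_old).
Step 2:
                    J           C           B           A
  Initial    0.001313     0.04519       1.009      0.1037
  Change  -7.3093e-04  7.3093e-04  7.3093e-04    0.002193
  Equil    5.8255e-04     0.04592        1.01      0.1059
  solve Keq expr → x = 7.3093e-04; check Q = 0.09443
Then remove 0.009518 M of C.
Step 3:
                    J           C           B           A
  Initial  5.8255e-04      0.0364        1.01      0.1059
  Change  -1.1470e-04  1.1470e-04  1.1470e-04  3.4411e-04
  Equil    4.6785e-04     0.03652        1.01      0.1062
  solve Keq expr → x = 1.1470e-04; check Q = 0.09443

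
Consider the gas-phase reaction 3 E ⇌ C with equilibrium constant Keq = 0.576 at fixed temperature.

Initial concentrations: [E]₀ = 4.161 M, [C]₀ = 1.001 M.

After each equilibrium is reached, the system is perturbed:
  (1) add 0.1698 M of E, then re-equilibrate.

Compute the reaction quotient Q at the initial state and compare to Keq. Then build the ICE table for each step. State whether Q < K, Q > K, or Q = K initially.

Q₀ = 0.01389; Q < K (proceeds forward)

Q₀ = 0.01389 vs Keq = 0.576 ⇒ Q<K, forward
Step 1:
                    E           C
  init          4.161       1.001
  Δ            -2.674      0.8915
  eq            1.487       1.892
  solve Keq expr → x = 0.8915; check Q = 0.576
Then add 0.1698 M of E.
Step 2:
                    E           C
  init          1.656       1.892
  Δ           -0.1563     0.05209
  eq              1.5       1.945
  solve Keq expr → x = 0.05209; check Q = 0.576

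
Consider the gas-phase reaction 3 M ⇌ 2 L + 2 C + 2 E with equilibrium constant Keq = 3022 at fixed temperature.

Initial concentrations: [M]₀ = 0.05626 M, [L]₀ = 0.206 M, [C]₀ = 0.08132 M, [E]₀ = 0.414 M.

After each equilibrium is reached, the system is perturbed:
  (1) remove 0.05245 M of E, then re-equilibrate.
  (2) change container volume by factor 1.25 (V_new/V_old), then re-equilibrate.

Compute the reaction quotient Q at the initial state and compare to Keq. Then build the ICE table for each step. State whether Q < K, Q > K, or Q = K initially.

Q₀ = 0.2701 vs Keq = 3022 ⇒ Q<K, forward
Step 1:
                  M         L         C         E
  Initial   0.05626     0.206   0.08132     0.414
  Change   -0.05252   0.03501   0.03501   0.03501
  Equil    0.003743     0.241    0.1163     0.449
  solve Keq expr → x = 0.01751; check Q = 3022
Then remove 0.05245 M of E.
Step 2:
                  M         L         C         E
  Initial  0.003743     0.241    0.1163    0.3966
  Change  -2.9068e-04 1.9379e-04 1.9379e-04 1.9379e-04
  Equil    0.003452    0.2412    0.1165    0.3968
  solve Keq expr → x = 9.6895e-05; check Q = 3022
Then change container volume by factor 1.25 (V_new/V_old).
Step 3:
                  M         L         C         E
  Initial  0.002762     0.193   0.09322    0.3174
  Change  -5.4223e-04 3.6148e-04 3.6148e-04 3.6148e-04
  Equil     0.00222    0.1933   0.09358    0.3178
  solve Keq expr → x = 1.8074e-04; check Q = 3022

Q₀ = 0.2701; Q < K (proceeds forward)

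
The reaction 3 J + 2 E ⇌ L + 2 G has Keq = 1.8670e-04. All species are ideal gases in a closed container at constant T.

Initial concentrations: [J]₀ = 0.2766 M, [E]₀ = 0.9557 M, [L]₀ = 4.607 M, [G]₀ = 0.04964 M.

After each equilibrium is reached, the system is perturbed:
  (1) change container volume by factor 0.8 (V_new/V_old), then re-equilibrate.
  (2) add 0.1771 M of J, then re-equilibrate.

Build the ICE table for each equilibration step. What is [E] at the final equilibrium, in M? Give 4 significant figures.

[E]_eq = 1.253 M

Q₀ = 0.5873 vs Keq = 1.8670e-04 ⇒ Q>K, reverse
Step 1:
                  J         E         L         G
  Initial    0.2766    0.9557     4.607   0.04964
  Change    0.07248   0.04832  -0.02416  -0.04832
  Equil      0.3491     1.004     4.583  0.001322
  solve Keq expr → x = -0.02416; check Q = 1.8670e-04
Then change container volume by factor 0.8 (V_new/V_old).
Step 2:
                  J         E         L         G
  Initial    0.4363     1.255     5.729  0.001652
  Change  -6.1197e-04 -4.0798e-04 2.0399e-04 4.0798e-04
  Equil      0.4357     1.255     5.729   0.00206
  solve Keq expr → x = 2.0399e-04; check Q = 1.8670e-04
Then add 0.1771 M of J.
Step 3:
                  J         E         L         G
  Initial    0.6128     1.255     5.729   0.00206
  Change  -0.002033 -0.001355 6.7753e-04  0.001355
  Equil      0.6108     1.253     5.729  0.003415
  solve Keq expr → x = 6.7753e-04; check Q = 1.8670e-04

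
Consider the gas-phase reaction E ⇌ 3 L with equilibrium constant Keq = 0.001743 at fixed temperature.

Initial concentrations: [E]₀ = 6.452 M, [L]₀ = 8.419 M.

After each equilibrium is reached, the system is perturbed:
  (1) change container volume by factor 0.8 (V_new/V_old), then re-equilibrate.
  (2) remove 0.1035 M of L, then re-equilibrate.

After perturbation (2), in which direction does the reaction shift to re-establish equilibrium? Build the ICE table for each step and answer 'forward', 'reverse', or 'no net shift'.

Q₀ = 92.49 vs Keq = 0.001743 ⇒ Q>K, reverse
Step 1:
                   E          L
  init         6.452      8.419
  Δ            2.722     -8.167
  eq           9.174     0.2519
  solve Keq expr → x = -2.722; check Q = 0.001743
Then change container volume by factor 0.8 (V_new/V_old).
Step 2:
                   E          L
  init         11.47     0.3149
  Δ          0.01447   -0.04342
  eq           11.48     0.2715
  solve Keq expr → x = -0.01447; check Q = 0.001743
Then remove 0.1035 M of L.
Step 3:
                   E          L
  init         11.48      0.168
  Δ         -0.03441     0.1032
  eq           11.45     0.2712
  solve Keq expr → x = 0.03441; check Q = 0.001743

Direction: forward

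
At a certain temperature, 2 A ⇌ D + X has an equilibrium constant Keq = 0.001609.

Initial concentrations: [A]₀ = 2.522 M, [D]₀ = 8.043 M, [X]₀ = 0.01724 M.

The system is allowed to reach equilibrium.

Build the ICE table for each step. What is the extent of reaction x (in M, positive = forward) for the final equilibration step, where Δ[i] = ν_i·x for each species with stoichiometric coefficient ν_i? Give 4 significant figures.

Q₀ = 0.0218 vs Keq = 0.001609 ⇒ Q>K, reverse
Step 1:
                  A         D         X
  init        2.522     8.043   0.01724
  Δ         0.03187  -0.01593  -0.01593
  eq          2.554     8.027  0.001307
  solve Keq expr → x = -0.01593; check Q = 0.001609

x = -0.01593 M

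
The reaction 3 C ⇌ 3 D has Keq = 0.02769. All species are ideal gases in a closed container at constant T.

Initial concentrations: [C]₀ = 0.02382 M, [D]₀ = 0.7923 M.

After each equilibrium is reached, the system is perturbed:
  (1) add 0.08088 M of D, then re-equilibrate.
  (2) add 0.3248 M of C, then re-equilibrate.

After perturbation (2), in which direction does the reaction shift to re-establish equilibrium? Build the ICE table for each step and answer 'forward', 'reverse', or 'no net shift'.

Direction: forward

Q₀ = 3.6800e+04 vs Keq = 0.02769 ⇒ Q>K, reverse
Step 1:
                  C         D
  init      0.02382    0.7923
  Δ          0.6027   -0.6027
  eq         0.6266    0.1896
  solve Keq expr → x = -0.2009; check Q = 0.02769
Then add 0.08088 M of D.
Step 2:
                  C         D
  init       0.6266    0.2704
  Δ         0.06209  -0.06209
  eq         0.6887    0.2083
  solve Keq expr → x = -0.0207; check Q = 0.02769
Then add 0.3248 M of C.
Step 3:
                  C         D
  init        1.013    0.2083
  Δ        -0.07544   0.07544
  eq          0.938    0.2838
  solve Keq expr → x = 0.02515; check Q = 0.02769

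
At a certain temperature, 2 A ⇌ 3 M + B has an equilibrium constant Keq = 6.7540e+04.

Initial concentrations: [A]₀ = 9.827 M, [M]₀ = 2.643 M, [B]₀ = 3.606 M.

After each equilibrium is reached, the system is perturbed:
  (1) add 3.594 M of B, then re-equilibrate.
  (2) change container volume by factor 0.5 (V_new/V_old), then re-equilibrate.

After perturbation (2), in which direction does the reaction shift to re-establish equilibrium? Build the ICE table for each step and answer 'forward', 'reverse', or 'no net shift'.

Direction: reverse

Q₀ = 0.6894 vs Keq = 6.7540e+04 ⇒ Q<K, forward
Step 1:
                   A          M          B
  I            9.827      2.643      3.606
  C           -9.104      13.66      4.552
  E           0.7232       16.3      8.158
  solve Keq expr → x = 4.552; check Q = 6.7540e+04
Then add 3.594 M of B.
Step 2:
                   A          M          B
  I           0.7232       16.3      11.75
  C           0.1273    -0.1909   -0.06364
  E           0.8505      16.11      11.69
  solve Keq expr → x = -0.06364; check Q = 6.7540e+04
Then change container volume by factor 0.5 (V_new/V_old).
Step 3:
                   A          M          B
  I            1.701      32.22      23.38
  C            1.342     -2.014    -0.6712
  E            3.043       30.2      22.71
  solve Keq expr → x = -0.6712; check Q = 6.7540e+04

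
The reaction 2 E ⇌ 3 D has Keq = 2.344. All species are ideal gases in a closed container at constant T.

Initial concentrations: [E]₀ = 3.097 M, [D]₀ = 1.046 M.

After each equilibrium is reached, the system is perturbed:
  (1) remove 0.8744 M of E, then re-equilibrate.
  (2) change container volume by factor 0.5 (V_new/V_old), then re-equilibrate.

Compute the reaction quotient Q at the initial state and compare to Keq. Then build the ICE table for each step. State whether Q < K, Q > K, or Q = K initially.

Q₀ = 0.1193 vs Keq = 2.344 ⇒ Q<K, forward
Step 1:
                   E          D
  init         3.097      1.046
  Δ          -0.8306      1.246
  eq           2.266      2.292
  solve Keq expr → x = 0.4153; check Q = 2.344
Then remove 0.8744 M of E.
Step 2:
                   E          D
  init         1.392      2.292
  Δ           0.2803    -0.4205
  eq           1.672      1.871
  solve Keq expr → x = -0.1402; check Q = 2.344
Then change container volume by factor 0.5 (V_new/V_old).
Step 3:
                   E          D
  init         3.345      3.743
  Δ           0.3709    -0.5564
  eq           3.715      3.187
  solve Keq expr → x = -0.1855; check Q = 2.344

Q₀ = 0.1193; Q < K (proceeds forward)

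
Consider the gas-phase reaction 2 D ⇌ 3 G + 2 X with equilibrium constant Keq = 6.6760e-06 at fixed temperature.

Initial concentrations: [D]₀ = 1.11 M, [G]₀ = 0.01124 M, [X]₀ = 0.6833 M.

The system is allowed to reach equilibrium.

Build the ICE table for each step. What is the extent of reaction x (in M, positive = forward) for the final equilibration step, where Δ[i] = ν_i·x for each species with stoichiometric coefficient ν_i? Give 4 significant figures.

Q₀ = 5.3812e-07 vs Keq = 6.6760e-06 ⇒ Q<K, forward
Step 1:
                   D          G          X
  Initial       1.11    0.01124     0.6833
  Change   -0.009594    0.01439   0.009594
  Equil          1.1    0.02563     0.6929
  solve Keq expr → x = 0.004797; check Q = 6.6760e-06

x = 0.004797 M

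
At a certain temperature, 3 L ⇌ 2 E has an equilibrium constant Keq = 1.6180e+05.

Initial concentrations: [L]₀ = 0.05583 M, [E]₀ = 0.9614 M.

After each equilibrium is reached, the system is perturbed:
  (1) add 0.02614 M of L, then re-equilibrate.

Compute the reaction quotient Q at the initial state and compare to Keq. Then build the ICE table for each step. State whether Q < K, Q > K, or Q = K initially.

Q₀ = 5311 vs Keq = 1.6180e+05 ⇒ Q<K, forward
Step 1:
                   L          E
  init       0.05583     0.9614
  Δ         -0.03764     0.0251
  eq         0.01819     0.9865
  solve Keq expr → x = 0.01255; check Q = 1.6180e+05
Then add 0.02614 M of L.
Step 2:
                   L          E
  init       0.04433     0.9865
  Δ         -0.02593    0.01729
  eq          0.0184      1.004
  solve Keq expr → x = 0.008643; check Q = 1.6180e+05

Q₀ = 5311; Q < K (proceeds forward)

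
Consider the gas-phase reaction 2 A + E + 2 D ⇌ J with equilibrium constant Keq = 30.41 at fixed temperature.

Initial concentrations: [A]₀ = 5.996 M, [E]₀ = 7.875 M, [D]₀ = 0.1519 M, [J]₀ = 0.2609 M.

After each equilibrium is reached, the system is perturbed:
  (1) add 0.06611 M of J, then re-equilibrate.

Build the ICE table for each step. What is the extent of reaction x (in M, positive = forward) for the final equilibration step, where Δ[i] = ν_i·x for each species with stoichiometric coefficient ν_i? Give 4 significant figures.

x = -3.0142e-04 M

Q₀ = 0.03994 vs Keq = 30.41 ⇒ Q<K, forward
Step 1:
                   A          E          D          J
  I            5.996      7.875     0.1519     0.2609
  C          -0.1455   -0.07275    -0.1455    0.07275
  E            5.851      7.802    0.00641     0.3336
  solve Keq expr → x = 0.07275; check Q = 30.41
Then add 0.06611 M of J.
Step 2:
                   A          E          D          J
  I            5.851      7.802    0.00641     0.3998
  C       6.0283e-04 3.0142e-04 6.0283e-04 -3.0142e-04
  E            5.851      7.803   0.007012     0.3995
  solve Keq expr → x = -3.0142e-04; check Q = 30.41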